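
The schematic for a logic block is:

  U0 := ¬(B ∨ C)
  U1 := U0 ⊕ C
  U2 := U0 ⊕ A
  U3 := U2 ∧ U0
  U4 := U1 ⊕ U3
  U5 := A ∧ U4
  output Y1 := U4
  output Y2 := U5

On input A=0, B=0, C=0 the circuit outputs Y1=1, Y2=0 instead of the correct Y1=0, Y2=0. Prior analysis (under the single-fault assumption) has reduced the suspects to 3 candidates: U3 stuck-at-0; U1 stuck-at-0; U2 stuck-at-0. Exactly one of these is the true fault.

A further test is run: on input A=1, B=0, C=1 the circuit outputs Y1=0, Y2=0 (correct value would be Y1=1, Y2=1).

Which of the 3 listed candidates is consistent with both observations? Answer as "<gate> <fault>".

Evaluate each candidate on input A=1, B=0, C=1:
  U3 stuck-at-0: U0=0, U1=1, U2=1, U3=0 [stuck-at-0], U4=1, U5=1 → Y1=1, Y2=1 — eliminated
  U1 stuck-at-0: U0=0, U1=0 [stuck-at-0], U2=1, U3=0, U4=0, U5=0 → Y1=0, Y2=0 — matches
  U2 stuck-at-0: U0=0, U1=1, U2=0 [stuck-at-0], U3=0, U4=1, U5=1 → Y1=1, Y2=1 — eliminated
Only U1 stuck-at-0 reproduces the observed Y1=0, Y2=0.

U1 stuck-at-0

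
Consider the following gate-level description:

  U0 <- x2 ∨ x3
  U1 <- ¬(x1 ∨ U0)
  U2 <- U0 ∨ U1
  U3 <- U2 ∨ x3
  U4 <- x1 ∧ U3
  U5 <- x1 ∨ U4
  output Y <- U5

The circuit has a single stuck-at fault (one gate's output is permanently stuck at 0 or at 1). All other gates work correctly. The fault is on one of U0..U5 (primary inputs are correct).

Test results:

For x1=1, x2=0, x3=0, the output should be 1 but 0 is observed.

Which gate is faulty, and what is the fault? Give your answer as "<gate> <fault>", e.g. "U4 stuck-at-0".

U5 stuck-at-0

Fault-free values for test 1 (x1=1, x2=0, x3=0): U0=0, U1=0, U2=0, U3=0, U4=0, U5=1, giving Y=1. Observed 0.
Test 1: faults giving observed 0 are {U5 stuck-at-0}.
Only U5 stuck-at-0 is consistent with every test.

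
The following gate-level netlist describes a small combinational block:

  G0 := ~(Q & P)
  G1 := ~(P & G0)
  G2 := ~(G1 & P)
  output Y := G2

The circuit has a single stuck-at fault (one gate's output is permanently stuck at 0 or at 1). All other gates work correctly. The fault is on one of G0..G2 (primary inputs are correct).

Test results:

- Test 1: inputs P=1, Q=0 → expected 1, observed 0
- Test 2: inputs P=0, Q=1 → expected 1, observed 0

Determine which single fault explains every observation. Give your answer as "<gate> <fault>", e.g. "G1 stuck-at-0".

Fault-free values for test 1 (P=1, Q=0): G0=1, G1=0, G2=1, giving Y=1. Observed 0.
Test 1: faults giving observed 0 are {G0 stuck-at-0, G1 stuck-at-1, G2 stuck-at-0}.
Test 2 (P=0, Q=1): fault-free G0=1, G1=1, G2=1 → 1; observed 0. Eliminates G0 stuck-at-0, G1 stuck-at-1.
Only G2 stuck-at-0 is consistent with every test.

G2 stuck-at-0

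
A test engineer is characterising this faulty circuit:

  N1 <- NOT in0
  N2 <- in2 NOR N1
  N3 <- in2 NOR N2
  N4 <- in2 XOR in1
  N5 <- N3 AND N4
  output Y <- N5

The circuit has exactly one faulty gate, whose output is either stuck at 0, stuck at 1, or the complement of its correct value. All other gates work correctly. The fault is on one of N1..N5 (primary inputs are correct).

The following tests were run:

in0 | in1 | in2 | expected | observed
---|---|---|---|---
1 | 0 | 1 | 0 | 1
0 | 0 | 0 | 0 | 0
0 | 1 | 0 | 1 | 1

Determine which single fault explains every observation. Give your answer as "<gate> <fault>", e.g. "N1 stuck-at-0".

Fault-free values for test 1 (in0=1, in1=0, in2=1): N1=0, N2=0, N3=0, N4=1, N5=0, giving Y=0. Observed 1.
Test 1: faults giving observed 1 are {N3 stuck-at-1, N3 inverted output, N5 stuck-at-1, N5 inverted output}.
Test 2 (in0=0, in1=0, in2=0): fault-free N1=1, N2=0, N3=1, N4=0, N5=0 → 0; observed 0. Eliminates N5 stuck-at-1, N5 inverted output.
Test 3 (in0=0, in1=1, in2=0): fault-free N1=1, N2=0, N3=1, N4=1, N5=1 → 1; observed 1. Eliminates N3 inverted output.
Only N3 stuck-at-1 is consistent with every test.

N3 stuck-at-1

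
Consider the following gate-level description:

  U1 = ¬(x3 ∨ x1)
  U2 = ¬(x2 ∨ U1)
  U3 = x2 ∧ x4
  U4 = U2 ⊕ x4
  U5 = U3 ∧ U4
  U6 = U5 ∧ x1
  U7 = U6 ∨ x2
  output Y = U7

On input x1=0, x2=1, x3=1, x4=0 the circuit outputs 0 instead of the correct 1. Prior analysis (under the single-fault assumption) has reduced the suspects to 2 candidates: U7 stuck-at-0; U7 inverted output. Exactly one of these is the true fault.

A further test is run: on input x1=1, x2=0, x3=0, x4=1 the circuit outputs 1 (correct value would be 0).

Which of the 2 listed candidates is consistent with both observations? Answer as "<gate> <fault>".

Evaluate each candidate on input x1=1, x2=0, x3=0, x4=1:
  U7 stuck-at-0: U1=0, U2=1, U3=0, U4=0, U5=0, U6=0, U7=0 [stuck-at-0] → 0 — eliminated
  U7 inverted output: U1=0, U2=1, U3=0, U4=0, U5=0, U6=0, U7=1 [inverted output] → 1 — matches
Only U7 inverted output reproduces the observed 1.

U7 inverted output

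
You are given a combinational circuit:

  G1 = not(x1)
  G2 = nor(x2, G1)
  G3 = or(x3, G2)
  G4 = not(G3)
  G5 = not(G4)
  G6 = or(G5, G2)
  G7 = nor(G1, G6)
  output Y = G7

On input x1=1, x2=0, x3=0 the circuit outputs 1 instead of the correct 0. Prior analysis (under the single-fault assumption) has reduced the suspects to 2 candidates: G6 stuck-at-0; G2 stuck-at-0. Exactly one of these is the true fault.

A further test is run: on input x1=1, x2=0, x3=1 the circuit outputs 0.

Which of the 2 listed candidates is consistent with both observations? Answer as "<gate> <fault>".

G2 stuck-at-0

Evaluate each candidate on input x1=1, x2=0, x3=1:
  G6 stuck-at-0: G1=0, G2=1, G3=1, G4=0, G5=1, G6=0 [stuck-at-0], G7=1 → 1 — eliminated
  G2 stuck-at-0: G1=0, G2=0 [stuck-at-0], G3=1, G4=0, G5=1, G6=1, G7=0 → 0 — matches
Only G2 stuck-at-0 reproduces the observed 0.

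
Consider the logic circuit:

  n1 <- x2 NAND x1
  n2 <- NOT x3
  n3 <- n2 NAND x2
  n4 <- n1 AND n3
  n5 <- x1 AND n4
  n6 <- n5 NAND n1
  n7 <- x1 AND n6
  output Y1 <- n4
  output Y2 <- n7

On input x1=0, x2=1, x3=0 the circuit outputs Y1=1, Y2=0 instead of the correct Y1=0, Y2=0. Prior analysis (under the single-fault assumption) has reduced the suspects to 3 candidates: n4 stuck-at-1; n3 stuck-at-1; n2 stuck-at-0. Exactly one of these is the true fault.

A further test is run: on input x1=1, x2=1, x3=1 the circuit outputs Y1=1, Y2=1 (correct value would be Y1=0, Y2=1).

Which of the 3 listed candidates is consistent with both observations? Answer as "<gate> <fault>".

Evaluate each candidate on input x1=1, x2=1, x3=1:
  n4 stuck-at-1: n1=0, n2=0, n3=1, n4=1 [stuck-at-1], n5=1, n6=1, n7=1 → Y1=1, Y2=1 — matches
  n3 stuck-at-1: n1=0, n2=0, n3=1 [stuck-at-1], n4=0, n5=0, n6=1, n7=1 → Y1=0, Y2=1 — eliminated
  n2 stuck-at-0: n1=0, n2=0 [stuck-at-0], n3=1, n4=0, n5=0, n6=1, n7=1 → Y1=0, Y2=1 — eliminated
Only n4 stuck-at-1 reproduces the observed Y1=1, Y2=1.

n4 stuck-at-1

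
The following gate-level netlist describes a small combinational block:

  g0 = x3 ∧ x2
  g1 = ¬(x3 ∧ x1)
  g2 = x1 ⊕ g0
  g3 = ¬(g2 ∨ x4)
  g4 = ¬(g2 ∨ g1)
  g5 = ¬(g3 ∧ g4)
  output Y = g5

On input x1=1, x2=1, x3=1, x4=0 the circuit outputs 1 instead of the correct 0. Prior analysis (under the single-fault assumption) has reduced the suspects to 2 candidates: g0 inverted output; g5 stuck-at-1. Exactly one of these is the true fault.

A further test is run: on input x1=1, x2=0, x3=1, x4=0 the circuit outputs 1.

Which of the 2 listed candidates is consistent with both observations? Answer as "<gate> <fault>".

g5 stuck-at-1

Evaluate each candidate on input x1=1, x2=0, x3=1, x4=0:
  g0 inverted output: g0=1 [inverted output], g1=0, g2=0, g3=1, g4=1, g5=0 → 0 — eliminated
  g5 stuck-at-1: g0=0, g1=0, g2=1, g3=0, g4=0, g5=1 [stuck-at-1] → 1 — matches
Only g5 stuck-at-1 reproduces the observed 1.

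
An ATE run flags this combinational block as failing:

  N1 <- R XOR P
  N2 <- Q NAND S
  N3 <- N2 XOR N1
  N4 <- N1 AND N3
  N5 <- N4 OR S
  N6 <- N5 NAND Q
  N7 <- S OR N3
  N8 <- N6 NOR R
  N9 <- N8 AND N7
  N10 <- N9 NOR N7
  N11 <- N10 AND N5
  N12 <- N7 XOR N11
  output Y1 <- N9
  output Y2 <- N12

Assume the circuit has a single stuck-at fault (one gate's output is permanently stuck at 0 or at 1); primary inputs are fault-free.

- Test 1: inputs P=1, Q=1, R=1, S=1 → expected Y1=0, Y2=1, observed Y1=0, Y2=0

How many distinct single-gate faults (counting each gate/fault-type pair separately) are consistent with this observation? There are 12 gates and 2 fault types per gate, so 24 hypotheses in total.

Fault-free: N1=0, N2=0, N3=0, N4=0, N5=1, N6=0, N7=1, N8=0, N9=0, N10=0, N11=0, N12=1 → Y1=0, Y2=1. Observed Y1=0, Y2=0.
  N1: none of the 2 fault types match ✗
  N2: none of the 2 fault types match ✗
  N3: none of the 2 fault types match ✗
  N4: none of the 2 fault types match ✗
  N5: none of the 2 fault types match ✗
  N6: none of the 2 fault types match ✗
  N7: none of the 2 fault types match ✗
  N8: none of the 2 fault types match ✗
  N9: none of the 2 fault types match ✗
  N10: stuck-at-1 ✓; others ✗
  N11: stuck-at-1 ✓; others ✗
  N12: stuck-at-0 ✓; others ✗
Consistent faults: {N10 stuck-at-1, N11 stuck-at-1, N12 stuck-at-0} — 3 in all.

3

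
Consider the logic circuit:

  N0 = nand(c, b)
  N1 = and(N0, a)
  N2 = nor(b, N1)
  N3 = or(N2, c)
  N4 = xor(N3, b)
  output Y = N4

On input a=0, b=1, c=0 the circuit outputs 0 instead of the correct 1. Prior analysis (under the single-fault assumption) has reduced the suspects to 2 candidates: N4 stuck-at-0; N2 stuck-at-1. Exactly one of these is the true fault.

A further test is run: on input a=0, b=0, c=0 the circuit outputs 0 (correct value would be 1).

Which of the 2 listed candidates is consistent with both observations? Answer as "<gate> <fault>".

Evaluate each candidate on input a=0, b=0, c=0:
  N4 stuck-at-0: N0=1, N1=0, N2=1, N3=1, N4=0 [stuck-at-0] → 0 — matches
  N2 stuck-at-1: N0=1, N1=0, N2=1 [stuck-at-1], N3=1, N4=1 → 1 — eliminated
Only N4 stuck-at-0 reproduces the observed 0.

N4 stuck-at-0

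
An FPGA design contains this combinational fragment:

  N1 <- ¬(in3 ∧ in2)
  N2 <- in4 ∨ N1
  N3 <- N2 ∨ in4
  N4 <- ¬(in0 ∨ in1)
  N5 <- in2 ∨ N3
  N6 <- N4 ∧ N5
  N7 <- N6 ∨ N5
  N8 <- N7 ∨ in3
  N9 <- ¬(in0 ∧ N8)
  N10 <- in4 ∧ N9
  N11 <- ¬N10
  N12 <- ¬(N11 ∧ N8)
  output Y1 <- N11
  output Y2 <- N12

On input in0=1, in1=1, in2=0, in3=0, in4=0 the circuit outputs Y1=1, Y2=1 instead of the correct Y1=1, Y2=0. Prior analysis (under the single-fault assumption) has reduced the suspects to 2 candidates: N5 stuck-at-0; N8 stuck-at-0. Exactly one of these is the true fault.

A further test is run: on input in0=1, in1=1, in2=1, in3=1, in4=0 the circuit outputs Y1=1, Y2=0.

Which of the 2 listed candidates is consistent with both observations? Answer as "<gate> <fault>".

N5 stuck-at-0

Evaluate each candidate on input in0=1, in1=1, in2=1, in3=1, in4=0:
  N5 stuck-at-0: N1=0, N2=0, N3=0, N4=0, N5=0 [stuck-at-0], N6=0, N7=0, N8=1, N9=0, N10=0, N11=1, N12=0 → Y1=1, Y2=0 — matches
  N8 stuck-at-0: N1=0, N2=0, N3=0, N4=0, N5=1, N6=0, N7=1, N8=0 [stuck-at-0], N9=1, N10=0, N11=1, N12=1 → Y1=1, Y2=1 — eliminated
Only N5 stuck-at-0 reproduces the observed Y1=1, Y2=0.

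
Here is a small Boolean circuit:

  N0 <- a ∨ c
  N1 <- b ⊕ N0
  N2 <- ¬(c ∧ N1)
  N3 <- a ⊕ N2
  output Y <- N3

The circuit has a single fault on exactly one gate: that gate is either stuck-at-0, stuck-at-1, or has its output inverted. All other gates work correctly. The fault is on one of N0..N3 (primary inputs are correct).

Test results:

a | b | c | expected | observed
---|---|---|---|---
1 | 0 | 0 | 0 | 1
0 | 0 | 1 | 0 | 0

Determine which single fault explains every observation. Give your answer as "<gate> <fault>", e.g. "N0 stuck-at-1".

N2 stuck-at-0

Fault-free values for test 1 (a=1, b=0, c=0): N0=1, N1=1, N2=1, N3=0, giving Y=0. Observed 1.
Test 1: faults giving observed 1 are {N2 stuck-at-0, N2 inverted output, N3 stuck-at-1, N3 inverted output}.
Test 2 (a=0, b=0, c=1): fault-free N0=1, N1=1, N2=0, N3=0 → 0; observed 0. Eliminates N2 inverted output, N3 stuck-at-1, N3 inverted output.
Only N2 stuck-at-0 is consistent with every test.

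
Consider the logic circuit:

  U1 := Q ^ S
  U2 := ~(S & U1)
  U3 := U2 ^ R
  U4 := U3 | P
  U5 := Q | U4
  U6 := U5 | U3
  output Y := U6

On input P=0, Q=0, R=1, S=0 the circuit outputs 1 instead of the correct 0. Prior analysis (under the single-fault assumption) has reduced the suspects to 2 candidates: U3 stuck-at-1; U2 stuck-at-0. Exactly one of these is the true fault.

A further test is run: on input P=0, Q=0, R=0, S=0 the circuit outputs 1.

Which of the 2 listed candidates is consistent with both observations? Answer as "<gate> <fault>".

U3 stuck-at-1

Evaluate each candidate on input P=0, Q=0, R=0, S=0:
  U3 stuck-at-1: U1=0, U2=1, U3=1 [stuck-at-1], U4=1, U5=1, U6=1 → 1 — matches
  U2 stuck-at-0: U1=0, U2=0 [stuck-at-0], U3=0, U4=0, U5=0, U6=0 → 0 — eliminated
Only U3 stuck-at-1 reproduces the observed 1.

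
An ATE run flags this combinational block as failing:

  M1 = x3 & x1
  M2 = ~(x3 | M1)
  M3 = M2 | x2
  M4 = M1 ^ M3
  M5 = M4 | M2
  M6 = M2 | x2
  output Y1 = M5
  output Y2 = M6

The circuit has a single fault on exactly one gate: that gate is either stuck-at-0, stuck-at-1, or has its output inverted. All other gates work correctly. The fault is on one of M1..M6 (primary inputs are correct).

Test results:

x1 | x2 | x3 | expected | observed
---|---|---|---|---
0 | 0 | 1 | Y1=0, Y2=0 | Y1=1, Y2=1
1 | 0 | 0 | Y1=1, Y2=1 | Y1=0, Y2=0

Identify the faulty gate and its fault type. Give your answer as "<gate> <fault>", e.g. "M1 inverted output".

M2 inverted output

Fault-free values for test 1 (x1=0, x2=0, x3=1): M1=0, M2=0, M3=0, M4=0, M5=0, M6=0, giving Y1=0, Y2=0. Observed Y1=1, Y2=1.
Test 1: faults giving observed Y1=1, Y2=1 are {M2 stuck-at-1, M2 inverted output}.
Test 2 (x1=1, x2=0, x3=0): fault-free M1=0, M2=1, M3=1, M4=1, M5=1, M6=1 → Y1=1, Y2=1; observed Y1=0, Y2=0. Eliminates M2 stuck-at-1.
Only M2 inverted output is consistent with every test.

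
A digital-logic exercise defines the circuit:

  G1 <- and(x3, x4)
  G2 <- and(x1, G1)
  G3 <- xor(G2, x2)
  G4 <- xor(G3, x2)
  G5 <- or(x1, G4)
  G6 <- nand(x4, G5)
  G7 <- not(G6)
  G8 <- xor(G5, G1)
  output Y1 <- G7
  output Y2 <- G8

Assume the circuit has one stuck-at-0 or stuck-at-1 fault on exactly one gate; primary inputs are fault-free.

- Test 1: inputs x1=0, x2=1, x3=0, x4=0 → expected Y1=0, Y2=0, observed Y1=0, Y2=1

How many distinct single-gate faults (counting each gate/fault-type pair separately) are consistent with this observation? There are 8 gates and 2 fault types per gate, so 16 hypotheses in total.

Fault-free: G1=0, G2=0, G3=1, G4=0, G5=0, G6=1, G7=0, G8=0 → Y1=0, Y2=0. Observed Y1=0, Y2=1.
  G1: stuck-at-1 ✓; others ✗
  G2: stuck-at-1 ✓; others ✗
  G3: stuck-at-0 ✓; others ✗
  G4: stuck-at-1 ✓; others ✗
  G5: stuck-at-1 ✓; others ✗
  G6: none of the 2 fault types match ✗
  G7: none of the 2 fault types match ✗
  G8: stuck-at-1 ✓; others ✗
Consistent faults: {G1 stuck-at-1, G2 stuck-at-1, G3 stuck-at-0, G4 stuck-at-1, G5 stuck-at-1, G8 stuck-at-1} — 6 in all.

6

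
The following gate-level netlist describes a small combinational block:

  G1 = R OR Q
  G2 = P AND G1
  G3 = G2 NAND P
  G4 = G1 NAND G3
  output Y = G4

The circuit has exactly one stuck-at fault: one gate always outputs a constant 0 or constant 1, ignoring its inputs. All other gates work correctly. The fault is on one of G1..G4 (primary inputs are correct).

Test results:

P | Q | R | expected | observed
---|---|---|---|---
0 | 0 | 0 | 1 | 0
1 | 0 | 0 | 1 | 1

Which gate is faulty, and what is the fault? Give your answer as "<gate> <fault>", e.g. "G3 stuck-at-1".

Fault-free values for test 1 (P=0, Q=0, R=0): G1=0, G2=0, G3=1, G4=1, giving Y=1. Observed 0.
Test 1: faults giving observed 0 are {G1 stuck-at-1, G4 stuck-at-0}.
Test 2 (P=1, Q=0, R=0): fault-free G1=0, G2=0, G3=1, G4=1 → 1; observed 1. Eliminates G4 stuck-at-0.
Only G1 stuck-at-1 is consistent with every test.

G1 stuck-at-1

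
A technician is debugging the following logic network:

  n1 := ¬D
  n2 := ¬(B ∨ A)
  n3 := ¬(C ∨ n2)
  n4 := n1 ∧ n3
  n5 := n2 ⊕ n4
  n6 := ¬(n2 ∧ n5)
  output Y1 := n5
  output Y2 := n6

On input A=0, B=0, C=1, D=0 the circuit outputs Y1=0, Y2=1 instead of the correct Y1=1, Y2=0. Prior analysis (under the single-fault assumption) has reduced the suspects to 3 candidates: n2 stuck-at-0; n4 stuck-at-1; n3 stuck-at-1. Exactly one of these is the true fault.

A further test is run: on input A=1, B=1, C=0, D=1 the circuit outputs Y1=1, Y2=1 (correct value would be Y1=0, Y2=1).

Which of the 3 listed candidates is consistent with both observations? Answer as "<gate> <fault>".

n4 stuck-at-1

Evaluate each candidate on input A=1, B=1, C=0, D=1:
  n2 stuck-at-0: n1=0, n2=0 [stuck-at-0], n3=1, n4=0, n5=0, n6=1 → Y1=0, Y2=1 — eliminated
  n4 stuck-at-1: n1=0, n2=0, n3=1, n4=1 [stuck-at-1], n5=1, n6=1 → Y1=1, Y2=1 — matches
  n3 stuck-at-1: n1=0, n2=0, n3=1 [stuck-at-1], n4=0, n5=0, n6=1 → Y1=0, Y2=1 — eliminated
Only n4 stuck-at-1 reproduces the observed Y1=1, Y2=1.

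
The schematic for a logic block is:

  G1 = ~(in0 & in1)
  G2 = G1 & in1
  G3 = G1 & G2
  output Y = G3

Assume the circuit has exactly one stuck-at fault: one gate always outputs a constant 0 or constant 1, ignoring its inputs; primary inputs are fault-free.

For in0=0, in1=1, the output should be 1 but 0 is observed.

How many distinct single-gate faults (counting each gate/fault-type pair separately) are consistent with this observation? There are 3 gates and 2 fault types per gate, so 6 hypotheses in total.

Fault-free: G1=1, G2=1, G3=1 → 1. Observed 0.
  G1 stuck-at-0: output 0 ✓
  G1 stuck-at-1: output 1 ✗
  G2 stuck-at-0: output 0 ✓
  G2 stuck-at-1: output 1 ✗
  G3 stuck-at-0: output 0 ✓
  G3 stuck-at-1: output 1 ✗
Consistent faults: {G1 stuck-at-0, G2 stuck-at-0, G3 stuck-at-0} — 3 in all.

3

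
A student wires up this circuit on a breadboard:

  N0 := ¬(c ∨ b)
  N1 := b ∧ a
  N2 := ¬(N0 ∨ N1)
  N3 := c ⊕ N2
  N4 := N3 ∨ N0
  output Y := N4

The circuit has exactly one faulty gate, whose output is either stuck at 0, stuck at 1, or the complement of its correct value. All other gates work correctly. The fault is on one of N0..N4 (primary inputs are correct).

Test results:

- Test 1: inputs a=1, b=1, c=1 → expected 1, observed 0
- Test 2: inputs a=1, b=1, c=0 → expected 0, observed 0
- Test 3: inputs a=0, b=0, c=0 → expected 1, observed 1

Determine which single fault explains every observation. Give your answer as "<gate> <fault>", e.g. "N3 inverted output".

N3 stuck-at-0

Fault-free values for test 1 (a=1, b=1, c=1): N0=0, N1=1, N2=0, N3=1, N4=1, giving Y=1. Observed 0.
Test 1: faults giving observed 0 are {N1 stuck-at-0, N1 inverted output, N2 stuck-at-1, N2 inverted output, N3 stuck-at-0, N3 inverted output, N4 stuck-at-0, N4 inverted output}.
Test 2 (a=1, b=1, c=0): fault-free N0=0, N1=1, N2=0, N3=0, N4=0 → 0; observed 0. Eliminates N1 stuck-at-0, N1 inverted output, N2 stuck-at-1, N2 inverted output, N3 inverted output, N4 inverted output.
Test 3 (a=0, b=0, c=0): fault-free N0=1, N1=0, N2=0, N3=0, N4=1 → 1; observed 1. Eliminates N4 stuck-at-0.
Only N3 stuck-at-0 is consistent with every test.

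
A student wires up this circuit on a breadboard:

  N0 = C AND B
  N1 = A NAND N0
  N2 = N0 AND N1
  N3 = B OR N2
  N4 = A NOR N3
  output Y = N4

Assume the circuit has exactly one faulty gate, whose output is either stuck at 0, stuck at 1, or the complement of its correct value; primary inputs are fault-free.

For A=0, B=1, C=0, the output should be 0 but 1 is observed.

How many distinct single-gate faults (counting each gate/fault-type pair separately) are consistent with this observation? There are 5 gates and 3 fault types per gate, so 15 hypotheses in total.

Fault-free: N0=0, N1=1, N2=0, N3=1, N4=0 → 0. Observed 1.
  N0: none of the 3 fault types match ✗
  N1: none of the 3 fault types match ✗
  N2: none of the 3 fault types match ✗
  N3: stuck-at-0, inverted output ✓; others ✗
  N4: stuck-at-1, inverted output ✓; others ✗
Consistent faults: {N3 stuck-at-0, N3 inverted output, N4 stuck-at-1, N4 inverted output} — 4 in all.

4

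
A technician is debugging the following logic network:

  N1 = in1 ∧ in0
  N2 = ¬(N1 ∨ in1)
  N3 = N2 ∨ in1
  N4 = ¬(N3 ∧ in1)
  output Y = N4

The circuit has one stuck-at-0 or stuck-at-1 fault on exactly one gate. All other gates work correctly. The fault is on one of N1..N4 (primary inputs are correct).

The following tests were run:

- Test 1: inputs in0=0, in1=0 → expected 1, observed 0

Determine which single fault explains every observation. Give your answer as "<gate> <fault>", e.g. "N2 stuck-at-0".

N4 stuck-at-0

Fault-free values for test 1 (in0=0, in1=0): N1=0, N2=1, N3=1, N4=1, giving Y=1. Observed 0.
Test 1: faults giving observed 0 are {N4 stuck-at-0}.
Only N4 stuck-at-0 is consistent with every test.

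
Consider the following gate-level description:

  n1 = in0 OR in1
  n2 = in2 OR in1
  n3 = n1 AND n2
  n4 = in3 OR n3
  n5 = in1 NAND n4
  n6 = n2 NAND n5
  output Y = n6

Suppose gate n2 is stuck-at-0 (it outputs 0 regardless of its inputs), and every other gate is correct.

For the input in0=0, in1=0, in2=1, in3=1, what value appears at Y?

Propagate with n2 forced: n1=0, n2=0 [stuck-at-0], n3=0, n4=1, n5=1, n6=1.
So Y = 1. (Without the fault it would be 0.)

1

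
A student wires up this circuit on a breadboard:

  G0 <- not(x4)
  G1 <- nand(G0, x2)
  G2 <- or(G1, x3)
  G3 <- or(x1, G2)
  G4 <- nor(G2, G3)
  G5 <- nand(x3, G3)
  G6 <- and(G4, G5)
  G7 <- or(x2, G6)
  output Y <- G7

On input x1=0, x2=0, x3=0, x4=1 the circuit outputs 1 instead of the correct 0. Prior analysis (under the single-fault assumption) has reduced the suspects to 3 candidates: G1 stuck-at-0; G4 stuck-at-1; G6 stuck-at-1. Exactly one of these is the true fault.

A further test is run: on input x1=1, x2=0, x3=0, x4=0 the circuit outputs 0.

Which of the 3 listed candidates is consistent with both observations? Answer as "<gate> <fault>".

G1 stuck-at-0

Evaluate each candidate on input x1=1, x2=0, x3=0, x4=0:
  G1 stuck-at-0: G0=1, G1=0 [stuck-at-0], G2=0, G3=1, G4=0, G5=1, G6=0, G7=0 → 0 — matches
  G4 stuck-at-1: G0=1, G1=1, G2=1, G3=1, G4=1 [stuck-at-1], G5=1, G6=1, G7=1 → 1 — eliminated
  G6 stuck-at-1: G0=1, G1=1, G2=1, G3=1, G4=0, G5=1, G6=1 [stuck-at-1], G7=1 → 1 — eliminated
Only G1 stuck-at-0 reproduces the observed 0.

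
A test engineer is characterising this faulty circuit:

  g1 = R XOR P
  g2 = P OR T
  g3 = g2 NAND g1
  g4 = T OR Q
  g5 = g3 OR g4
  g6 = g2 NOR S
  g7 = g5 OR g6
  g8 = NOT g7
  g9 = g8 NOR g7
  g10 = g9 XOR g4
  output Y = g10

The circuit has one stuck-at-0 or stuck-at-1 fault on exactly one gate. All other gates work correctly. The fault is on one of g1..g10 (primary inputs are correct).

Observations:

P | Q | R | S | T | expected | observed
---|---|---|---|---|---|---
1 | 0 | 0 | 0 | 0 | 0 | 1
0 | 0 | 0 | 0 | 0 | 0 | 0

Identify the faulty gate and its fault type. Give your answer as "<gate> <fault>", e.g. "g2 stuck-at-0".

Fault-free values for test 1 (P=1, Q=0, R=0, S=0, T=0): g1=1, g2=1, g3=0, g4=0, g5=0, g6=0, g7=0, g8=1, g9=0, g10=0, giving Y=0. Observed 1.
Test 1: faults giving observed 1 are {g4 stuck-at-1, g8 stuck-at-0, g9 stuck-at-1, g10 stuck-at-1}.
Test 2 (P=0, Q=0, R=0, S=0, T=0): fault-free g1=0, g2=0, g3=1, g4=0, g5=1, g6=1, g7=1, g8=0, g9=0, g10=0 → 0; observed 0. Eliminates g4 stuck-at-1, g9 stuck-at-1, g10 stuck-at-1.
Only g8 stuck-at-0 is consistent with every test.

g8 stuck-at-0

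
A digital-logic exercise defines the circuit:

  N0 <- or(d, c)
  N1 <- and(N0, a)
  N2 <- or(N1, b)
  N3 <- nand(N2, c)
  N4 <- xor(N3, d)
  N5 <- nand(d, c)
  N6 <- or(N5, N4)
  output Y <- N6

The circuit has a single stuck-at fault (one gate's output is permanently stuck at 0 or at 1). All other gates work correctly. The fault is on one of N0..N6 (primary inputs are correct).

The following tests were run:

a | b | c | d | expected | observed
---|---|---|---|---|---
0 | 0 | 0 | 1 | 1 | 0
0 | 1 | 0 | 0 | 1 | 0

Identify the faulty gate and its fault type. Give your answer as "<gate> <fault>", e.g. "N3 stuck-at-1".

N6 stuck-at-0

Fault-free values for test 1 (a=0, b=0, c=0, d=1): N0=1, N1=0, N2=0, N3=1, N4=0, N5=1, N6=1, giving Y=1. Observed 0.
Test 1: faults giving observed 0 are {N5 stuck-at-0, N6 stuck-at-0}.
Test 2 (a=0, b=1, c=0, d=0): fault-free N0=0, N1=0, N2=1, N3=1, N4=1, N5=1, N6=1 → 1; observed 0. Eliminates N5 stuck-at-0.
Only N6 stuck-at-0 is consistent with every test.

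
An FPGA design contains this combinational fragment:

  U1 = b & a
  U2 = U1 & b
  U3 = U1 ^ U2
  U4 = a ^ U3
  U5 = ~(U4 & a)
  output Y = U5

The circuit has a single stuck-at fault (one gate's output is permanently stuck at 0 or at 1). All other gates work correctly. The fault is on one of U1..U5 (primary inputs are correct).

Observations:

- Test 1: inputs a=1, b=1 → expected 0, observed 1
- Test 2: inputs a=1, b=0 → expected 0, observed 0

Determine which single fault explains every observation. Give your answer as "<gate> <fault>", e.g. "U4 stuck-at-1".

U2 stuck-at-0

Fault-free values for test 1 (a=1, b=1): U1=1, U2=1, U3=0, U4=1, U5=0, giving Y=0. Observed 1.
Test 1: faults giving observed 1 are {U2 stuck-at-0, U3 stuck-at-1, U4 stuck-at-0, U5 stuck-at-1}.
Test 2 (a=1, b=0): fault-free U1=0, U2=0, U3=0, U4=1, U5=0 → 0; observed 0. Eliminates U3 stuck-at-1, U4 stuck-at-0, U5 stuck-at-1.
Only U2 stuck-at-0 is consistent with every test.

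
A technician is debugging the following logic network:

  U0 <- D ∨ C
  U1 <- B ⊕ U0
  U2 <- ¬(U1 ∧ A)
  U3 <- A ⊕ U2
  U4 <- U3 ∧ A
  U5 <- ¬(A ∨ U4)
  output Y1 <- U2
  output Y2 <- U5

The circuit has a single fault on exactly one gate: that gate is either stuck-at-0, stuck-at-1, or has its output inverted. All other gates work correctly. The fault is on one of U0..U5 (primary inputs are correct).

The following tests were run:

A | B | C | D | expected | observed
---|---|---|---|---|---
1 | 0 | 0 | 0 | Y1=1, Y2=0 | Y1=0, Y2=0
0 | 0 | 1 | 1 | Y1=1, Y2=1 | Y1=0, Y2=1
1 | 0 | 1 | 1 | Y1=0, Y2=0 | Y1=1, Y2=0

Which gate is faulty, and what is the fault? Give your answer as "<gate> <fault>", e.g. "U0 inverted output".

Fault-free values for test 1 (A=1, B=0, C=0, D=0): U0=0, U1=0, U2=1, U3=0, U4=0, U5=0, giving Y1=1, Y2=0. Observed Y1=0, Y2=0.
Test 1: faults giving observed Y1=0, Y2=0 are {U0 stuck-at-1, U0 inverted output, U1 stuck-at-1, U1 inverted output, U2 stuck-at-0, U2 inverted output}.
Test 2 (A=0, B=0, C=1, D=1): fault-free U0=1, U1=1, U2=1, U3=1, U4=0, U5=1 → Y1=1, Y2=1; observed Y1=0, Y2=1. Eliminates U0 stuck-at-1, U0 inverted output, U1 stuck-at-1, U1 inverted output.
Test 3 (A=1, B=0, C=1, D=1): fault-free U0=1, U1=1, U2=0, U3=1, U4=1, U5=0 → Y1=0, Y2=0; observed Y1=1, Y2=0. Eliminates U2 stuck-at-0.
Only U2 inverted output is consistent with every test.

U2 inverted output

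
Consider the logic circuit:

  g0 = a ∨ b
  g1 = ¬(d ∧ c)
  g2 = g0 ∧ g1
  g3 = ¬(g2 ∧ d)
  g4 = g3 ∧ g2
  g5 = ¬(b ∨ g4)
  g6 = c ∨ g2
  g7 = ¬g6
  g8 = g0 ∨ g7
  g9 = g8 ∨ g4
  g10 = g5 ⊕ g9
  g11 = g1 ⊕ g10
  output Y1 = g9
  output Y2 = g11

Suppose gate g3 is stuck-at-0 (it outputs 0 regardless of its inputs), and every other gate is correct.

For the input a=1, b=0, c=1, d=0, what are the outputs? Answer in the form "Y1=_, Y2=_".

Propagate with g3 forced: g0=1, g1=1, g2=1, g3=0 [stuck-at-0], g4=0, g5=1, g6=1, g7=0, g8=1, g9=1, g10=0, g11=1.
So the outputs are Y1=1, Y2=1. (Without the fault they would be Y1=1, Y2=0.)

Y1=1, Y2=1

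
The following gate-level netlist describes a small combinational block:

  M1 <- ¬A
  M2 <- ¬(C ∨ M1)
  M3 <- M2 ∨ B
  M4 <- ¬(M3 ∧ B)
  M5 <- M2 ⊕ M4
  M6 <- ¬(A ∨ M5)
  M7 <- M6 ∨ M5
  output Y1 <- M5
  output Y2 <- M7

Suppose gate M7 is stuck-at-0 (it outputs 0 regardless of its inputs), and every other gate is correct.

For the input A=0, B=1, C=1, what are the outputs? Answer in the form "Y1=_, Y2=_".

Propagate with M7 forced: M1=1, M2=0, M3=1, M4=0, M5=0, M6=1, M7=0 [stuck-at-0].
So the outputs are Y1=0, Y2=0. (Without the fault they would be Y1=0, Y2=1.)

Y1=0, Y2=0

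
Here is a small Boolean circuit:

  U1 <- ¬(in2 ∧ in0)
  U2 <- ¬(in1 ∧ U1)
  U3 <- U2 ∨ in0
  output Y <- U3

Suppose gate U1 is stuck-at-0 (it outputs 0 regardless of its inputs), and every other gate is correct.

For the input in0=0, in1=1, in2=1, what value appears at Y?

Propagate with U1 forced: U1=0 [stuck-at-0], U2=1, U3=1.
So Y = 1. (Without the fault it would be 0.)

1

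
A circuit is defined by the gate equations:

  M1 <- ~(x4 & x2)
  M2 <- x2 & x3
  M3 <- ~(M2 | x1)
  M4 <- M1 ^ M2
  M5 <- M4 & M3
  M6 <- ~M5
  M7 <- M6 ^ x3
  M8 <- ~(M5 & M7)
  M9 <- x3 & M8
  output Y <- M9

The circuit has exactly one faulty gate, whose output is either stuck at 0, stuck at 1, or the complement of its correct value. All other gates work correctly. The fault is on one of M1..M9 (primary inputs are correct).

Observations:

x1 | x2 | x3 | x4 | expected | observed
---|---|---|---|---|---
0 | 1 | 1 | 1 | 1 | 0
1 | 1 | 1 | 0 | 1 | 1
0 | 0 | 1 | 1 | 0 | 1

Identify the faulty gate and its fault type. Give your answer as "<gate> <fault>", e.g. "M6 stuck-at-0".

Fault-free values for test 1 (x1=0, x2=1, x3=1, x4=1): M1=0, M2=1, M3=0, M4=1, M5=0, M6=1, M7=0, M8=1, M9=1, giving Y=1. Observed 0.
Test 1: faults giving observed 0 are {M3 stuck-at-1, M3 inverted output, M5 stuck-at-1, M5 inverted output, M8 stuck-at-0, M8 inverted output, M9 stuck-at-0, M9 inverted output}.
Test 2 (x1=1, x2=1, x3=1, x4=0): fault-free M1=1, M2=1, M3=0, M4=0, M5=0, M6=1, M7=0, M8=1, M9=1 → 1; observed 1. Eliminates M5 stuck-at-1, M5 inverted output, M8 stuck-at-0, M8 inverted output, M9 stuck-at-0, M9 inverted output.
Test 3 (x1=0, x2=0, x3=1, x4=1): fault-free M1=1, M2=0, M3=1, M4=1, M5=1, M6=0, M7=1, M8=0, M9=0 → 0; observed 1. Eliminates M3 stuck-at-1.
Only M3 inverted output is consistent with every test.

M3 inverted output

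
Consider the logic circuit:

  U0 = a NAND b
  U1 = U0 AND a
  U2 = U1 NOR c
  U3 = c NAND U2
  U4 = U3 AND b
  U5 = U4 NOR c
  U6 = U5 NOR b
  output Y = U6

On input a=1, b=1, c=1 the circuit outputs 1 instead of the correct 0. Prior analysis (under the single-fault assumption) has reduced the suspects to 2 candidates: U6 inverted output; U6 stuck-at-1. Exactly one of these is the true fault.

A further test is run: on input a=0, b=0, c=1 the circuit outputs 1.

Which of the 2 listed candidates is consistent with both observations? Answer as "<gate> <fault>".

Evaluate each candidate on input a=0, b=0, c=1:
  U6 inverted output: U0=1, U1=0, U2=0, U3=1, U4=0, U5=0, U6=0 [inverted output] → 0 — eliminated
  U6 stuck-at-1: U0=1, U1=0, U2=0, U3=1, U4=0, U5=0, U6=1 [stuck-at-1] → 1 — matches
Only U6 stuck-at-1 reproduces the observed 1.

U6 stuck-at-1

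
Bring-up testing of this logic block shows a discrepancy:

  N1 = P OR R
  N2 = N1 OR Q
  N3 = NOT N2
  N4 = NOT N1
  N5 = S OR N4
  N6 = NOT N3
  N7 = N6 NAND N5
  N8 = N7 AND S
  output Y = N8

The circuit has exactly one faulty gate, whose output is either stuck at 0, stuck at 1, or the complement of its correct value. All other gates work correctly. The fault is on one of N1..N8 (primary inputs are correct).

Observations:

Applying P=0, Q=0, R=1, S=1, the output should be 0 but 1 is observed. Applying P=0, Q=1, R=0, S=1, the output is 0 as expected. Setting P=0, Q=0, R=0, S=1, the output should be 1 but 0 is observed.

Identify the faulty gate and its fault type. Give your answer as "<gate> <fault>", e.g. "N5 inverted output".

Fault-free values for test 1 (P=0, Q=0, R=1, S=1): N1=1, N2=1, N3=0, N4=0, N5=1, N6=1, N7=0, N8=0, giving Y=0. Observed 1.
Test 1: faults giving observed 1 are {N1 stuck-at-0, N1 inverted output, N2 stuck-at-0, N2 inverted output, N3 stuck-at-1, N3 inverted output, N5 stuck-at-0, N5 inverted output, N6 stuck-at-0, N6 inverted output, N7 stuck-at-1, N7 inverted output, N8 stuck-at-1, N8 inverted output}.
Test 2 (P=0, Q=1, R=0, S=1): fault-free N1=0, N2=1, N3=0, N4=1, N5=1, N6=1, N7=0, N8=0 → 0; observed 0. Eliminates N2 stuck-at-0, N2 inverted output, N3 stuck-at-1, N3 inverted output, N5 stuck-at-0, N5 inverted output, N6 stuck-at-0, N6 inverted output, N7 stuck-at-1, N7 inverted output, N8 stuck-at-1, N8 inverted output.
Test 3 (P=0, Q=0, R=0, S=1): fault-free N1=0, N2=0, N3=1, N4=1, N5=1, N6=0, N7=1, N8=1 → 1; observed 0. Eliminates N1 stuck-at-0.
Only N1 inverted output is consistent with every test.

N1 inverted output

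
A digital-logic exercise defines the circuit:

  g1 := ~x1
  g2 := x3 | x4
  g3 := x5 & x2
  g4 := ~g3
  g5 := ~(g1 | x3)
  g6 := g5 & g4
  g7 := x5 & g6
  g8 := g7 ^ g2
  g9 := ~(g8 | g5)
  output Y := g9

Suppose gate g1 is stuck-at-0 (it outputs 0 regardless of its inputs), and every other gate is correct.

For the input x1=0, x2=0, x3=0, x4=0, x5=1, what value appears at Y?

0

Propagate with g1 forced: g1=0 [stuck-at-0], g2=0, g3=0, g4=1, g5=1, g6=1, g7=1, g8=1, g9=0.
So Y = 0. (Without the fault it would be 1.)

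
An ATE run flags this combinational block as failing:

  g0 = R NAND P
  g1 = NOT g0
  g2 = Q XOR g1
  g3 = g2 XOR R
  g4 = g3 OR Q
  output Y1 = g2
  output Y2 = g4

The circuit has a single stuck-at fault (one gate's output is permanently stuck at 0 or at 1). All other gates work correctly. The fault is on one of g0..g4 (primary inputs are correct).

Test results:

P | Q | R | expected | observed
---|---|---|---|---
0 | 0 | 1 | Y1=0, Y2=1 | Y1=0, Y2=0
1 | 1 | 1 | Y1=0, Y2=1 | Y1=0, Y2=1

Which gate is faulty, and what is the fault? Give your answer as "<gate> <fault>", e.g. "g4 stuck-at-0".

Fault-free values for test 1 (P=0, Q=0, R=1): g0=1, g1=0, g2=0, g3=1, g4=1, giving Y1=0, Y2=1. Observed Y1=0, Y2=0.
Test 1: faults giving observed Y1=0, Y2=0 are {g3 stuck-at-0, g4 stuck-at-0}.
Test 2 (P=1, Q=1, R=1): fault-free g0=0, g1=1, g2=0, g3=1, g4=1 → Y1=0, Y2=1; observed Y1=0, Y2=1. Eliminates g4 stuck-at-0.
Only g3 stuck-at-0 is consistent with every test.

g3 stuck-at-0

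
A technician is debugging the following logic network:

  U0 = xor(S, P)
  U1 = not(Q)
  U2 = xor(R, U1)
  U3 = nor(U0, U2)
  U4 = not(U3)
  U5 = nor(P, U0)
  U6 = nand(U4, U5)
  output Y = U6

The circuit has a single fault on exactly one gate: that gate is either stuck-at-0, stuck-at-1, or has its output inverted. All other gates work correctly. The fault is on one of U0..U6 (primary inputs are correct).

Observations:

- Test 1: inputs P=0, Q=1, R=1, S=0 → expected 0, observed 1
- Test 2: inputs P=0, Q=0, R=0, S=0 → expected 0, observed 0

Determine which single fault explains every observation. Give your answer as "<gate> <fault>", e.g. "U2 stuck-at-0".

Fault-free values for test 1 (P=0, Q=1, R=1, S=0): U0=0, U1=0, U2=1, U3=0, U4=1, U5=1, U6=0, giving Y=0. Observed 1.
Test 1: faults giving observed 1 are {U0 stuck-at-1, U0 inverted output, U1 stuck-at-1, U1 inverted output, U2 stuck-at-0, U2 inverted output, U3 stuck-at-1, U3 inverted output, U4 stuck-at-0, U4 inverted output, U5 stuck-at-0, U5 inverted output, U6 stuck-at-1, U6 inverted output}.
Test 2 (P=0, Q=0, R=0, S=0): fault-free U0=0, U1=1, U2=1, U3=0, U4=1, U5=1, U6=0 → 0; observed 0. Eliminates U0 stuck-at-1, U0 inverted output, U1 inverted output, U2 stuck-at-0, U2 inverted output, U3 stuck-at-1, U3 inverted output, U4 stuck-at-0, U4 inverted output, U5 stuck-at-0, U5 inverted output, U6 stuck-at-1, U6 inverted output.
Only U1 stuck-at-1 is consistent with every test.

U1 stuck-at-1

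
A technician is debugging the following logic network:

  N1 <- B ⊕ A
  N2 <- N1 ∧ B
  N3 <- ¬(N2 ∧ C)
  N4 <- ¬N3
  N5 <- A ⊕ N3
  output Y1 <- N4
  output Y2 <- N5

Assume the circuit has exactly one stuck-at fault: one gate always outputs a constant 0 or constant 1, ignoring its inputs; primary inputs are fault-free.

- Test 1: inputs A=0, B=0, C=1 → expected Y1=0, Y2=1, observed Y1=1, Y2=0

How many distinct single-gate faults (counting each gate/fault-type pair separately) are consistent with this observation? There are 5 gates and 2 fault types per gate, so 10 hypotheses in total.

2

Fault-free: N1=0, N2=0, N3=1, N4=0, N5=1 → Y1=0, Y2=1. Observed Y1=1, Y2=0.
  N1 stuck-at-0: output Y1=0, Y2=1 ✗
  N1 stuck-at-1: output Y1=0, Y2=1 ✗
  N2 stuck-at-0: output Y1=0, Y2=1 ✗
  N2 stuck-at-1: output Y1=1, Y2=0 ✓
  N3 stuck-at-0: output Y1=1, Y2=0 ✓
  N3 stuck-at-1: output Y1=0, Y2=1 ✗
  N4 stuck-at-0: output Y1=0, Y2=1 ✗
  N4 stuck-at-1: output Y1=1, Y2=1 ✗
  N5 stuck-at-0: output Y1=0, Y2=0 ✗
  N5 stuck-at-1: output Y1=0, Y2=1 ✗
Consistent faults: {N2 stuck-at-1, N3 stuck-at-0} — 2 in all.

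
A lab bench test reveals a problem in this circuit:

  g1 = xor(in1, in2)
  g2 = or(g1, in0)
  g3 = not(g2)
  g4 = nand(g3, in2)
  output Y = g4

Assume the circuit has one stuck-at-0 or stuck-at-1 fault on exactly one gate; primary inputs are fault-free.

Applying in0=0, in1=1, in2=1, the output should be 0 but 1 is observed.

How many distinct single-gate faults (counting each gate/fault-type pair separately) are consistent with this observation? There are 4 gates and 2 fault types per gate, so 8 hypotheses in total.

Fault-free: g1=0, g2=0, g3=1, g4=0 → 0. Observed 1.
  g1 stuck-at-0: output 0 ✗
  g1 stuck-at-1: output 1 ✓
  g2 stuck-at-0: output 0 ✗
  g2 stuck-at-1: output 1 ✓
  g3 stuck-at-0: output 1 ✓
  g3 stuck-at-1: output 0 ✗
  g4 stuck-at-0: output 0 ✗
  g4 stuck-at-1: output 1 ✓
Consistent faults: {g1 stuck-at-1, g2 stuck-at-1, g3 stuck-at-0, g4 stuck-at-1} — 4 in all.

4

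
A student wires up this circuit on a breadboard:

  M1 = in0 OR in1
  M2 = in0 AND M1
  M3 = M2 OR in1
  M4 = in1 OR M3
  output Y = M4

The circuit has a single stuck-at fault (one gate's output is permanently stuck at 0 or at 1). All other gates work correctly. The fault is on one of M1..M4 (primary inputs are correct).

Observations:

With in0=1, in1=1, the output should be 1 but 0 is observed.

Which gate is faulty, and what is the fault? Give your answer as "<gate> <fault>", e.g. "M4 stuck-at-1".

M4 stuck-at-0

Fault-free values for test 1 (in0=1, in1=1): M1=1, M2=1, M3=1, M4=1, giving Y=1. Observed 0.
Test 1: faults giving observed 0 are {M4 stuck-at-0}.
Only M4 stuck-at-0 is consistent with every test.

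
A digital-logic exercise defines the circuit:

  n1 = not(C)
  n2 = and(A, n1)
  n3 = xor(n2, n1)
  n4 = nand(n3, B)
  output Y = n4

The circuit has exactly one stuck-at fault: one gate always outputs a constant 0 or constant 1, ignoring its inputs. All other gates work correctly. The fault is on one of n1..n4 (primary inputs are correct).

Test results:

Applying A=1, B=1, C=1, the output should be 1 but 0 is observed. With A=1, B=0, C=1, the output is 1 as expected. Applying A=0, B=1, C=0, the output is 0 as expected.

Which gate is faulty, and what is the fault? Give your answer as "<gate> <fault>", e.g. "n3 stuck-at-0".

Fault-free values for test 1 (A=1, B=1, C=1): n1=0, n2=0, n3=0, n4=1, giving Y=1. Observed 0.
Test 1: faults giving observed 0 are {n2 stuck-at-1, n3 stuck-at-1, n4 stuck-at-0}.
Test 2 (A=1, B=0, C=1): fault-free n1=0, n2=0, n3=0, n4=1 → 1; observed 1. Eliminates n4 stuck-at-0.
Test 3 (A=0, B=1, C=0): fault-free n1=1, n2=0, n3=1, n4=0 → 0; observed 0. Eliminates n2 stuck-at-1.
Only n3 stuck-at-1 is consistent with every test.

n3 stuck-at-1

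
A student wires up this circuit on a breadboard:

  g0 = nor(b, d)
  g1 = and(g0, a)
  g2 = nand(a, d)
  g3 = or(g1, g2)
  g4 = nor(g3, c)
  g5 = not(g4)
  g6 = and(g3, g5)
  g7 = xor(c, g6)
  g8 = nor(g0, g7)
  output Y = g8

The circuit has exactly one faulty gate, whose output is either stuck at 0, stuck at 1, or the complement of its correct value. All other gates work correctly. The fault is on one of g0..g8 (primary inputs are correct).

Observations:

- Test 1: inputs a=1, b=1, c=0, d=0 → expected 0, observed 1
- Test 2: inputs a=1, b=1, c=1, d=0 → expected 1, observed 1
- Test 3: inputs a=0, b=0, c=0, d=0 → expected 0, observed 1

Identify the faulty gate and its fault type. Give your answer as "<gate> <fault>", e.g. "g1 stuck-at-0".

g8 stuck-at-1

Fault-free values for test 1 (a=1, b=1, c=0, d=0): g0=0, g1=0, g2=1, g3=1, g4=0, g5=1, g6=1, g7=1, g8=0, giving Y=0. Observed 1.
Test 1: faults giving observed 1 are {g2 stuck-at-0, g2 inverted output, g3 stuck-at-0, g3 inverted output, g4 stuck-at-1, g4 inverted output, g5 stuck-at-0, g5 inverted output, g6 stuck-at-0, g6 inverted output, g7 stuck-at-0, g7 inverted output, g8 stuck-at-1, g8 inverted output}.
Test 2 (a=1, b=1, c=1, d=0): fault-free g0=0, g1=0, g2=1, g3=1, g4=0, g5=1, g6=1, g7=0, g8=1 → 1; observed 1. Eliminates g2 stuck-at-0, g2 inverted output, g3 stuck-at-0, g3 inverted output, g4 stuck-at-1, g4 inverted output, g5 stuck-at-0, g5 inverted output, g6 stuck-at-0, g6 inverted output, g7 inverted output, g8 inverted output.
Test 3 (a=0, b=0, c=0, d=0): fault-free g0=1, g1=0, g2=1, g3=1, g4=0, g5=1, g6=1, g7=1, g8=0 → 0; observed 1. Eliminates g7 stuck-at-0.
Only g8 stuck-at-1 is consistent with every test.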